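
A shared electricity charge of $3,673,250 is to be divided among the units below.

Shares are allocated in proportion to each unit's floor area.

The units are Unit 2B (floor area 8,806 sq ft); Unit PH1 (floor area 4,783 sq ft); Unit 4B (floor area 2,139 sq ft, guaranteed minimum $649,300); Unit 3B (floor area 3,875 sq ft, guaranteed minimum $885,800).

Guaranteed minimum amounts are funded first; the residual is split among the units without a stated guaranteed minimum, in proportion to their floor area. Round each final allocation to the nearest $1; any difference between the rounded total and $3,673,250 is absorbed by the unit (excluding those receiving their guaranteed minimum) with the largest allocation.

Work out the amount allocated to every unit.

Minimums first: Unit 4B $649,300; Unit 3B $885,800. Balance $2,138,150.
Balance split over remaining floor area 13,589: Unit 2B 1,385,572.81 → $1,385,573; Unit PH1 752,577.19 → $752,577.

Unit 2B: $1,385,573 · Unit PH1: $752,577 · Unit 4B: $649,300 · Unit 3B: $885,800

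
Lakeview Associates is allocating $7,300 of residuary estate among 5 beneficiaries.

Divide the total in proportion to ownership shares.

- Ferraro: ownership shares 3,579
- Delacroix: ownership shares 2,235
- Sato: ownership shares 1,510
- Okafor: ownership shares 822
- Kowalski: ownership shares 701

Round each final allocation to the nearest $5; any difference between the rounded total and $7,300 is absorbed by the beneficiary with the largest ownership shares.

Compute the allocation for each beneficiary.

Combined ownership shares = 8,847.
Unrounded shares: Ferraro 3,579/8,847 × $7,300 = 2,953.17; Delacroix 2,235/8,847 × $7,300 = 1,844.18; Sato 1,510/8,847 × $7,300 = 1,245.96; Okafor 822/8,847 × $7,300 = 678.26; Kowalski 701/8,847 × $7,300 = 578.42.
After rounding ($5): Ferraro $2,955; Delacroix $1,845; Sato $1,245; Okafor $680; Kowalski $580. Sum = $7,305.
Difference $7,300 − $7,305 = −$5 applied to largest ownership shares (Ferraro): Ferraro becomes $2,950.

Ferraro: $2,950 | Delacroix: $1,845 | Sato: $1,245 | Okafor: $680 | Kowalski: $580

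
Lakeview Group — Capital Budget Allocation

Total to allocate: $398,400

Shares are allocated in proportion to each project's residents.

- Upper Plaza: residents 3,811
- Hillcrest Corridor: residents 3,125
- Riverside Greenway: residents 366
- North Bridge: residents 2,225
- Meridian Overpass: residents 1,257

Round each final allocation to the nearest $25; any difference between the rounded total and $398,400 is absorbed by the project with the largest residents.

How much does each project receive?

Upper Plaza: $140,775 · Hillcrest Corridor: $115,450 · Riverside Greenway: $13,525 · North Bridge: $82,200 · Meridian Overpass: $46,450

Sum of residents: 3,811 + 3,125 + 366 + 2,225 + 1,257 = 10,784.
Raw shares: Upper Plaza 140,792.14; Hillcrest Corridor 115,448.81; Riverside Greenway 13,521.36; North Bridge 82,199.55; Meridian Overpass 46,438.13.
After rounding ($25): Upper Plaza $140,800; Hillcrest Corridor $115,450; Riverside Greenway $13,525; North Bridge $82,200; Meridian Overpass $46,450. Sum = $398,425.
Difference $398,400 − $398,425 = −$25 applied to largest residents (Upper Plaza): Upper Plaza becomes $140,775.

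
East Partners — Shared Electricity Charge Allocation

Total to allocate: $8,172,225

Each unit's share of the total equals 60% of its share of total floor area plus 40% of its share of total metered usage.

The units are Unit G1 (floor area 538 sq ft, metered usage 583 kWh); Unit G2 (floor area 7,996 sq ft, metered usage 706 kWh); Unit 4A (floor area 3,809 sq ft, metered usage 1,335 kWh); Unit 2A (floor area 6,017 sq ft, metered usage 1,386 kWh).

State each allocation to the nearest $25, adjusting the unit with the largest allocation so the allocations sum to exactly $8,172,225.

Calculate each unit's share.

Totals — floor area 18,360, metered usage 4,010.
Combined weights (60% floor area + 40% metered usage): Unit G1 0.0757; Unit G2 0.3317; Unit 4A 0.2576; Unit 2A 0.3349.
Proportional shares: Unit G1 618,934.19; Unit G2 2,710,981.43; Unit 4A 2,105,526.43; Unit 2A 2,736,782.95.
After rounding ($25): Unit G1 $618,925; Unit G2 $2,710,975; Unit 4A $2,105,525; Unit 2A $2,736,775. Sum = $8,172,200.
Difference $8,172,225 − $8,172,200 = +$25 applied to largest allocation (Unit 2A): Unit 2A becomes $2,736,800.

Unit G1: $618,925 | Unit G2: $2,710,975 | Unit 4A: $2,105,525 | Unit 2A: $2,736,800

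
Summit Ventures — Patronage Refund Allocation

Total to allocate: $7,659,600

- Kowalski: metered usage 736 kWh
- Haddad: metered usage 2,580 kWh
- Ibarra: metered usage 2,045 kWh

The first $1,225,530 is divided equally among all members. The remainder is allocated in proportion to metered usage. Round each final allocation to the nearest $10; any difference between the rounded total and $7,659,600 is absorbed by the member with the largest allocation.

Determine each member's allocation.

Equal tier: $1,225,530 ÷ 3 = $408,510 apiece.
Remainder $6,434,070 by metered usage (total 5,361): Kowalski 883,319.44 → $883,320; Haddad 3,096,418.69 → $3,096,420; Ibarra 2,454,331.87 → $2,454,330.
Totals: Kowalski $408,510 + $883,320 = $1,291,830; Haddad $408,510 + $3,096,420 = $3,504,930; Ibarra $408,510 + $2,454,330 = $2,862,840.

Kowalski: $1,291,830; Haddad: $3,504,930; Ibarra: $2,862,840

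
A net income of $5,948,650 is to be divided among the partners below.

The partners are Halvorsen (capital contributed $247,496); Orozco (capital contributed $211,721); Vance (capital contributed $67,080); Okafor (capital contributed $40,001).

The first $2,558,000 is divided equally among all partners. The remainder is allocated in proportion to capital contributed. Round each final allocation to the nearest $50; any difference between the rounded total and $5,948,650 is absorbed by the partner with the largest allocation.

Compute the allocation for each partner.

First tranche $2,558,000 split equally: $639,500 each.
Remainder $3,390,650 by capital contributed (total 566,298): Halvorsen 1,481,856.39 → $1,481,850; Orozco 1,267,657.33 → $1,267,650; Vance 401,634.48 → $401,650; Okafor 239,501.80 → $239,500.
Totals: Halvorsen $639,500 + $1,481,850 = $2,121,350; Orozco $639,500 + $1,267,650 = $1,907,150; Vance $639,500 + $401,650 = $1,041,150; Okafor $639,500 + $239,500 = $879,000.

Halvorsen: $2,121,350 · Orozco: $1,907,150 · Vance: $1,041,150 · Okafor: $879,000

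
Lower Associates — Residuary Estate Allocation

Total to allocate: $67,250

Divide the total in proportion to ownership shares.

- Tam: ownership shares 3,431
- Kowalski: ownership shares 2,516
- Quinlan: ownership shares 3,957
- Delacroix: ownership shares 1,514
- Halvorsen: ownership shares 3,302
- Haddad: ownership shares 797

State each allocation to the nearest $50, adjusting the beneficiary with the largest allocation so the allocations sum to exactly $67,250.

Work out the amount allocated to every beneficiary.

Total ownership shares = 15,517.
Raw shares: Tam 3,431/15,517 × $67,250 = 14,869.80; Kowalski 2,516/15,517 × $67,250 = 10,904.23; Quinlan 3,957/15,517 × $67,250 = 17,149.47; Delacroix 1,514/15,517 × $67,250 = 6,561.61; Halvorsen 3,302/15,517 × $67,250 = 14,310.72; Haddad 797/15,517 × $67,250 = 3,454.16.
Rounded to nearest $50: Tam $14,850; Kowalski $10,900; Quinlan $17,150; Delacroix $6,550; Halvorsen $14,300; Haddad $3,450. Sum = $67,200.
Difference $67,250 − $67,200 = +$50 applied to largest allocation (Quinlan): Quinlan becomes $17,200.

Tam: $14,850 | Kowalski: $10,900 | Quinlan: $17,200 | Delacroix: $6,550 | Halvorsen: $14,300 | Haddad: $3,450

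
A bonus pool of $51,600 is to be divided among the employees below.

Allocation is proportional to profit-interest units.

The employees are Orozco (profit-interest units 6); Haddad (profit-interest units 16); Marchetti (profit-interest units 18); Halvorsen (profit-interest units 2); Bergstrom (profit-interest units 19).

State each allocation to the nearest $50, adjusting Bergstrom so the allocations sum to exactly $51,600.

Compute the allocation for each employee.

Profit-interest units total: 61.
Pro-rata amounts: Orozco 6/61 × $51,600 = 5,075.41; Haddad 16/61 × $51,600 = 13,534.43; Marchetti 18/61 × $51,600 = 15,226.23; Halvorsen 2/61 × $51,600 = 1,691.80; Bergstrom 19/61 × $51,600 = 16,072.13.
After rounding ($50): Orozco $5,100; Haddad $13,550; Marchetti $15,250; Halvorsen $1,700; Bergstrom $16,050. Sum = $51,650.
Difference $51,600 − $51,650 = −$50 applied to Bergstrom: Bergstrom becomes $16,000.

Orozco: $5,100 | Haddad: $13,550 | Marchetti: $15,250 | Halvorsen: $1,700 | Bergstrom: $16,000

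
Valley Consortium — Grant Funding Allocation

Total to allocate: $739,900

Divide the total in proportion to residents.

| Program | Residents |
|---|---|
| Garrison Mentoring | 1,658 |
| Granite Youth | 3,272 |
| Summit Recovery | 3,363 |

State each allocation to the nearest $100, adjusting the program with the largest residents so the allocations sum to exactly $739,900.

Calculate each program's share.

Garrison Mentoring: $147,900 · Granite Youth: $291,900 · Summit Recovery: $300,100

Combined residents = 8,293.
Pro-rata amounts: Garrison Mentoring 1,658/8,293 × $739,900 = 147,926.47; Granite Youth 3,272/8,293 × $739,900 = 291,927.26; Summit Recovery 3,363/8,293 × $739,900 = 300,046.27.
After rounding ($100): Garrison Mentoring $147,900; Granite Youth $291,900; Summit Recovery $300,000. Sum = $739,800.
Difference $739,900 − $739,800 = +$100 applied to largest residents (Summit Recovery): Summit Recovery becomes $300,100.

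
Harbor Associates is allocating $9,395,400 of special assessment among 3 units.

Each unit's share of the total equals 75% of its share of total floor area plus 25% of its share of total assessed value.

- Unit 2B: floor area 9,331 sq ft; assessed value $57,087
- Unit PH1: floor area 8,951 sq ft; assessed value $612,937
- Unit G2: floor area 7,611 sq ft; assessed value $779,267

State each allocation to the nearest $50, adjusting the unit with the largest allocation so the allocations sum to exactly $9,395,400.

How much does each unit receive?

Totals — floor area 25,893, assessed value 1,449,291.
Combined weights (75% floor area + 25% assessed value): Unit 2B 0.2801; Unit PH1 0.3650; Unit G2 0.3549.
Unrounded shares: Unit 2B 2,631,869.06; Unit PH1 3,429,315.42; Unit G2 3,334,215.52.
At nearest $50: Unit 2B $2,631,850; Unit PH1 $3,429,300; Unit G2 $3,334,200. Sum = $9,395,350.
Difference $9,395,400 − $9,395,350 = +$50 applied to largest allocation (Unit PH1): Unit PH1 becomes $3,429,350.

Unit 2B: $2,631,850; Unit PH1: $3,429,350; Unit G2: $3,334,200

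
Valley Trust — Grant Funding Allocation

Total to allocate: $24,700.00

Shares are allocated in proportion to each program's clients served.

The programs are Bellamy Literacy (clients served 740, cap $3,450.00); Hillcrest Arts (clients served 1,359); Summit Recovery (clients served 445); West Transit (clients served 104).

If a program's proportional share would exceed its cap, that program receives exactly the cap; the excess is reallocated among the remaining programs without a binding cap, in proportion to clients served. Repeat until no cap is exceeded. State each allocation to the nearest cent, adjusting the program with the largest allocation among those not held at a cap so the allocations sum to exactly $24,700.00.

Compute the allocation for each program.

Clients served total: 2,648.
Pro-rata shares before constraints: Bellamy Literacy 6,902.5680; Hillcrest Arts 12,676.4728; Summit Recovery 4,150.8686; West Transit 970.0906.
Capped: Bellamy Literacy ($3,450.00); remaining pool $21,250.00 reallocated over remaining clients served 1,908.
Redistributed shares: Hillcrest Arts 15,135.6132 → $15,135.61; Summit Recovery 4,956.1059 → $4,956.11; West Transit 1,158.2809 → $1,158.28.

Bellamy Literacy: $3,450.00 | Hillcrest Arts: $15,135.61 | Summit Recovery: $4,956.11 | West Transit: $1,158.28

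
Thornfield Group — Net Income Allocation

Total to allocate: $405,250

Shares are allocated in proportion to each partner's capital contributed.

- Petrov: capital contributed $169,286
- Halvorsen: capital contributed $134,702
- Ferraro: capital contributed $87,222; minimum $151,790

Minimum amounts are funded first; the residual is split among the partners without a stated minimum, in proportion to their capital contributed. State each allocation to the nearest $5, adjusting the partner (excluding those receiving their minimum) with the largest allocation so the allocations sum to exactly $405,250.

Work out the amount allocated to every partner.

Petrov: $141,150; Halvorsen: $112,310; Ferraro: $151,790

Fund the minimums — Ferraro $151,790. Residual $253,460.
Residual split over remaining capital contributed 303,988: Petrov 141,147.77 → $141,150; Halvorsen 112,312.23 → $112,310.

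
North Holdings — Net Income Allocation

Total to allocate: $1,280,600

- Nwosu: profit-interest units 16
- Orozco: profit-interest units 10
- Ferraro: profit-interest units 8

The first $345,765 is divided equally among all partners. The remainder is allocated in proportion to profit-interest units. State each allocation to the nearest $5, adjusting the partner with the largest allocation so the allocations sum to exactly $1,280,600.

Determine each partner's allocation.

Nwosu: $555,180; Orozco: $390,205; Ferraro: $335,215

Equal tier: $345,765 ÷ 3 = $115,255 apiece.
Remainder $934,835 by profit-interest units (total 34): Nwosu 439,922.35 → $439,920; Orozco 274,951.47 → $274,950; Ferraro 219,961.18 → $219,960.
Rounding difference +$5 on remainder applied to Nwosu.
Totals: Nwosu $115,255 + $439,925 = $555,180; Orozco $115,255 + $274,950 = $390,205; Ferraro $115,255 + $219,960 = $335,215.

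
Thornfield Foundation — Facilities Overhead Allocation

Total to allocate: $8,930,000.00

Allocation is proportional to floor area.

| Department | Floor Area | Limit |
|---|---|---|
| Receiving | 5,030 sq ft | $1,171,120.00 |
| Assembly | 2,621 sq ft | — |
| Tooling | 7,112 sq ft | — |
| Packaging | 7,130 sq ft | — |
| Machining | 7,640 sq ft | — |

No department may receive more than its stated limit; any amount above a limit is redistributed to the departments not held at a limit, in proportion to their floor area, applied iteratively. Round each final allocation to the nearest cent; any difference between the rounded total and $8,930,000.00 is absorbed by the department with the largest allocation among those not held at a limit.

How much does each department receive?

Receiving: $1,171,120.00 · Assembly: $829,940.19 · Tooling: $2,252,016.27 · Packaging: $2,257,715.97 · Machining: $2,419,207.57

Floor area total: 29,533.
Unconstrained shares: Receiving 1,520,939.2883; Assembly 792,521.2474; Tooling 2,150,481.1567; Packaging 2,155,923.8818; Machining 2,310,134.4259.
Capped: Receiving ($1,171,120.00); residual $7,758,880.00 reallocated over remaining floor area 24,503.
Remaining shares: Assembly 829,940.1902 → $829,940.19; Tooling 2,252,016.2658 → $2,252,016.27; Packaging 2,257,715.9695 → $2,257,715.97; Machining 2,419,207.5746 → $2,419,207.57.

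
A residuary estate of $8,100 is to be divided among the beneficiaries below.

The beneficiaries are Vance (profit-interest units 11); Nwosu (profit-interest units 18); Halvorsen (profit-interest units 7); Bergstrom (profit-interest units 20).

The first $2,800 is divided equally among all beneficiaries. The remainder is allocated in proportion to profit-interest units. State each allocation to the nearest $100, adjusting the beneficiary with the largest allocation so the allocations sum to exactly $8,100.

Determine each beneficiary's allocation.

$2,800 shared equally gives $700 per beneficiary.
Remainder $5,300 by profit-interest units (total 56): Vance 1,041.07 → $1,000; Nwosu 1,703.57 → $1,700; Halvorsen 662.50 → $700; Bergstrom 1,892.86 → $1,900.
Totals: Vance $700 + $1,000 = $1,700; Nwosu $700 + $1,700 = $2,400; Halvorsen $700 + $700 = $1,400; Bergstrom $700 + $1,900 = $2,600.

Vance: $1,700; Nwosu: $2,400; Halvorsen: $1,400; Bergstrom: $2,600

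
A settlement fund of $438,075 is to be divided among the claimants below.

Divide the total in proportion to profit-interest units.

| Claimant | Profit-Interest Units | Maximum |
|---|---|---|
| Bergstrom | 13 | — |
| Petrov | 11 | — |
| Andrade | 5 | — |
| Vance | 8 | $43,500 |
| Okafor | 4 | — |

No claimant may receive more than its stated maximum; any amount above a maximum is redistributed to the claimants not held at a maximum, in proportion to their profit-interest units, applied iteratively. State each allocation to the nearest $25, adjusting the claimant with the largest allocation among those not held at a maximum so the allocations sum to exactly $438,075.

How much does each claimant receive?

Bergstrom: $155,450 | Petrov: $131,525 | Andrade: $59,775 | Vance: $43,500 | Okafor: $47,825

Profit-interest units total: 41.
Pro-rata shares before constraints: Bergstrom 138,901.83; Petrov 117,532.32; Andrade 53,423.78; Vance 85,478.05; Okafor 42,739.02.
Cap binds for Vance ($43,500); residual $394,575 reallocated over remaining profit-interest units 33.
Remaining shares: Bergstrom 155,438.64 → $155,450; Petrov 131,525.00 → $131,525; Andrade 59,784.09 → $59,775; Okafor 47,827.27 → $47,825.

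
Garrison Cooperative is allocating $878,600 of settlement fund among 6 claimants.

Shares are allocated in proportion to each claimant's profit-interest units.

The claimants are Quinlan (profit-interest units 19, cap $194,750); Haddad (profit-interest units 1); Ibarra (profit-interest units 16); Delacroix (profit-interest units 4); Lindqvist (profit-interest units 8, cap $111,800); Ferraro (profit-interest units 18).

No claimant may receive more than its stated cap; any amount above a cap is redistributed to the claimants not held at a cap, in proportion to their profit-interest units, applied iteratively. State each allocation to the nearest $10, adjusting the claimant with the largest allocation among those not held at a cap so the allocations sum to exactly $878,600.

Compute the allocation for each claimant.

Profit-interest units total: 66.
Proportional shares (ignoring caps): Quinlan 252,930.30; Haddad 13,312.12; Ibarra 212,993.94; Delacroix 53,248.48; Lindqvist 106,496.97; Ferraro 239,618.18.
Capped: Quinlan ($194,750); balance $683,850 reallocated over remaining profit-interest units 47.
Capped: Lindqvist ($111,800); balance $572,050 reallocated over remaining profit-interest units 39.
Shares after redistribution: Haddad 14,667.95 → $14,670; Ibarra 234,687.18 → $234,690; Delacroix 58,671.79 → $58,670; Ferraro 264,023.08 → $264,020.

Quinlan: $194,750 · Haddad: $14,670 · Ibarra: $234,690 · Delacroix: $58,670 · Lindqvist: $111,800 · Ferraro: $264,020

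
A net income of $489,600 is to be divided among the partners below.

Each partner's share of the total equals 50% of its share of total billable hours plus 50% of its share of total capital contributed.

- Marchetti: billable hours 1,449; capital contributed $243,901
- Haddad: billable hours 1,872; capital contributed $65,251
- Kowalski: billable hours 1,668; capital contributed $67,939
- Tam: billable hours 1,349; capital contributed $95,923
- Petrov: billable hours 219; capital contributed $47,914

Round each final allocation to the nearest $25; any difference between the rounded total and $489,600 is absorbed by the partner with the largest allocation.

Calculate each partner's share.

Totals — billable hours 6,557, capital contributed 520,928.
Blended shares (50% billable hours + 50% capital contributed): Marchetti 0.3446; Haddad 0.2054; Kowalski 0.1924; Tam 0.1949; Petrov 0.0627.
Unrounded shares: Marchetti 168,713.72; Haddad 100,552.96; Kowalski 94,199.97; Tam 95,440.92; Petrov 30,692.43.
Rounded to nearest $25: Marchetti $168,725; Haddad $100,550; Kowalski $94,200; Tam $95,450; Petrov $30,700. Sum = $489,625.
Difference $489,600 − $489,625 = −$25 applied to largest allocation (Marchetti): Marchetti becomes $168,700.

Marchetti: $168,700; Haddad: $100,550; Kowalski: $94,200; Tam: $95,450; Petrov: $30,700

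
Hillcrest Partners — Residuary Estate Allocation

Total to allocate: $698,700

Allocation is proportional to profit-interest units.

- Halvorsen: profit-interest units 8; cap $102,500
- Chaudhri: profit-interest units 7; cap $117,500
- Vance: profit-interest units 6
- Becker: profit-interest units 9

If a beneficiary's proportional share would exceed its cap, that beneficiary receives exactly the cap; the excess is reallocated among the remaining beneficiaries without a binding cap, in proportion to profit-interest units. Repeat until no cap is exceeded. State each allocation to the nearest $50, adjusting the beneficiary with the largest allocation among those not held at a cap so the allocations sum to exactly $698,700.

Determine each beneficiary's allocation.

Halvorsen: $102,500; Chaudhri: $117,500; Vance: $191,500; Becker: $287,200

Total profit-interest units = 30.
Unconstrained shares: Halvorsen 186,320.00; Chaudhri 163,030.00; Vance 139,740.00; Becker 209,610.00.
Cap binds for Halvorsen ($102,500), Chaudhri ($117,500); balance $478,700 reallocated over remaining profit-interest units 15.
Shares after redistribution: Vance 191,480.00 → $191,500; Becker 287,220.00 → $287,200.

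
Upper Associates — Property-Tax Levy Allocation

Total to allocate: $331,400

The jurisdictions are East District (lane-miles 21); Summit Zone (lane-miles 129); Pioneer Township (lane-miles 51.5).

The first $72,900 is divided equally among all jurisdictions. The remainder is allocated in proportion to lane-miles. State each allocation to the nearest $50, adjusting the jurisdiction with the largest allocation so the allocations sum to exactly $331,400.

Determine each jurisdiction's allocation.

East District: $51,250 | Summit Zone: $189,800 | Pioneer Township: $90,350

Equal tier: $72,900 ÷ 3 = $24,300 apiece.
Remainder $258,500 by lane-miles (total 201.5): East District 26,940.45 → $26,950; Summit Zone 165,491.32 → $165,500; Pioneer Township 66,068.24 → $66,050.
Totals: East District $24,300 + $26,950 = $51,250; Summit Zone $24,300 + $165,500 = $189,800; Pioneer Township $24,300 + $66,050 = $90,350.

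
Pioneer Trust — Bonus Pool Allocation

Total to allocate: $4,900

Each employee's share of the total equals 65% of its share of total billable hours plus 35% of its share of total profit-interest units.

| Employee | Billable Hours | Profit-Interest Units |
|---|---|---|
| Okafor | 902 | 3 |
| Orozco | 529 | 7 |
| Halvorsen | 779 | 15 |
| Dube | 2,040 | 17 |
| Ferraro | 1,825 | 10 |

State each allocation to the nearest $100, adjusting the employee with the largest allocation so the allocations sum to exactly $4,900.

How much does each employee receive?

Okafor: $600 · Orozco: $500 · Halvorsen: $900 · Dube: $1,600 · Ferraro: $1,300

Totals — billable hours 6,075, profit-interest units 52.
Blended shares (65% billable hours + 35% profit-interest units): Okafor 0.1167; Orozco 0.1037; Halvorsen 0.1843; Dube 0.3327; Ferraro 0.2626.
Pro-rata amounts: Okafor 571.84; Orozco 508.21; Halvorsen 903.13; Dube 1,630.20; Ferraro 1,286.62.
At nearest $100: Okafor $600; Orozco $500; Halvorsen $900; Dube $1,600; Ferraro $1,300. Sum = $4,900.
No rounding difference to absorb.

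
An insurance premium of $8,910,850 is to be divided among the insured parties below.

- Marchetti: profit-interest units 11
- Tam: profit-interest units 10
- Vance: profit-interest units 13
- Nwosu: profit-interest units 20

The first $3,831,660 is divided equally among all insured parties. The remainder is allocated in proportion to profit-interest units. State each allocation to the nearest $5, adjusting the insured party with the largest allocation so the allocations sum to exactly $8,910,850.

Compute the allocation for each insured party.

$3,831,660 shared equally gives $957,915 per insured party.
Remainder $5,079,190 by profit-interest units (total 54): Marchetti 1,034,649.81 → $1,034,650; Tam 940,590.74 → $940,590; Vance 1,222,767.96 → $1,222,770; Nwosu 1,881,181.48 → $1,881,180.
Totals: Marchetti $957,915 + $1,034,650 = $1,992,565; Tam $957,915 + $940,590 = $1,898,505; Vance $957,915 + $1,222,770 = $2,180,685; Nwosu $957,915 + $1,881,180 = $2,839,095.

Marchetti: $1,992,565; Tam: $1,898,505; Vance: $2,180,685; Nwosu: $2,839,095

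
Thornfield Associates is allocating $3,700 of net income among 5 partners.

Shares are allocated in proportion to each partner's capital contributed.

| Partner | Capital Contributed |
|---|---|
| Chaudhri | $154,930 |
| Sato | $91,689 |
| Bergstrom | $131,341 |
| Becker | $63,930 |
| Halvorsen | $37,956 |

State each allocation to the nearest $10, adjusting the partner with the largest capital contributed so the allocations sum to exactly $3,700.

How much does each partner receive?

Chaudhri: $1,200; Sato: $710; Bergstrom: $1,010; Becker: $490; Halvorsen: $290

Combined capital contributed = 479,846.
Pro-rata amounts: Chaudhri 154,930/479,846 × $3,700 = 1,194.64; Sato 91,689/479,846 × $3,700 = 707.00; Bergstrom 131,341/479,846 × $3,700 = 1,012.75; Becker 63,930/479,846 × $3,700 = 492.95; Halvorsen 37,956/479,846 × $3,700 = 292.67.
After rounding ($10): Chaudhri $1,190; Sato $710; Bergstrom $1,010; Becker $490; Halvorsen $290. Sum = $3,690.
Difference $3,700 − $3,690 = +$10 applied to largest capital contributed (Chaudhri): Chaudhri becomes $1,200.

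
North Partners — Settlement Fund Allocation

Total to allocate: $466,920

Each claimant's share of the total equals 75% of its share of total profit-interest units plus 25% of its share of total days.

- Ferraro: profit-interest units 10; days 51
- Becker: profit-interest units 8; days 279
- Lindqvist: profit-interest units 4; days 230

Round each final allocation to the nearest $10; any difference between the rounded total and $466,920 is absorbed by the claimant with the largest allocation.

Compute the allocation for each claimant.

Profit-interest units total 22; days total 560.
Composite weights (75% profit-interest units + 25% days): Ferraro 0.3637; Becker 0.3973; Lindqvist 0.2390.
Proportional shares: Ferraro 169,808.04; Becker 185,498.37; Lindqvist 111,613.59.
Rounded to nearest $10: Ferraro $169,810; Becker $185,500; Lindqvist $111,610. Sum = $466,920.
Sum already equals the total — no adjustment.

Ferraro: $169,810; Becker: $185,500; Lindqvist: $111,610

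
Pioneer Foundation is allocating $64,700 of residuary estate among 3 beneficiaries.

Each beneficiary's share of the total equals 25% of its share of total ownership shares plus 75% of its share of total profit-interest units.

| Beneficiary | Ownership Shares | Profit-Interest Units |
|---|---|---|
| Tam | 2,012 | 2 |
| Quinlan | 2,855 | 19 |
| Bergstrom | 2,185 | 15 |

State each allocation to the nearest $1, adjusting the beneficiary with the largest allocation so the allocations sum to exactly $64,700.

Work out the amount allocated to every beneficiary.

Tam: $7,311 | Quinlan: $32,159 | Bergstrom: $25,230

Totals — ownership shares 7,052, profit-interest units 36.
Blended shares (25% ownership shares + 75% profit-interest units): Tam 0.1130; Quinlan 0.4970; Bergstrom 0.3900.
Raw shares: Tam 7,310.71; Quinlan 32,158.86; Bergstrom 25,230.43.
Rounded to nearest $1: Tam $7,311; Quinlan $32,159; Bergstrom $25,230. Sum = $64,700.
Sum already equals the total — no adjustment.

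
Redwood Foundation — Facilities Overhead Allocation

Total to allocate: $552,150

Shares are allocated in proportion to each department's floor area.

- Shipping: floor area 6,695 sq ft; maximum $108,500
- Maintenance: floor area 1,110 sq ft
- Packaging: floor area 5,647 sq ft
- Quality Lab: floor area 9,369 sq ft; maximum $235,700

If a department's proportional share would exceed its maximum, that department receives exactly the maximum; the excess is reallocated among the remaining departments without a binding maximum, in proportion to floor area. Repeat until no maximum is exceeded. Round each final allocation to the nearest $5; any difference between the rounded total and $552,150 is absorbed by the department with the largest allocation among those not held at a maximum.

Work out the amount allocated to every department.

Sum of floor area: 22,821.
Pro-rata shares before constraints: Shipping 161,984.32; Maintenance 26,856.25; Packaging 136,628.15; Quality Lab 226,681.27.
Cap binds for Shipping ($108,500); residual $443,650 reallocated over remaining floor area 16,126.
Cap binds for Quality Lab ($235,700); residual $207,950 reallocated over remaining floor area 6,757.
Shares after redistribution: Maintenance 34,160.80 → $34,160; Packaging 173,789.20 → $173,790.

Shipping: $108,500; Maintenance: $34,160; Packaging: $173,790; Quality Lab: $235,700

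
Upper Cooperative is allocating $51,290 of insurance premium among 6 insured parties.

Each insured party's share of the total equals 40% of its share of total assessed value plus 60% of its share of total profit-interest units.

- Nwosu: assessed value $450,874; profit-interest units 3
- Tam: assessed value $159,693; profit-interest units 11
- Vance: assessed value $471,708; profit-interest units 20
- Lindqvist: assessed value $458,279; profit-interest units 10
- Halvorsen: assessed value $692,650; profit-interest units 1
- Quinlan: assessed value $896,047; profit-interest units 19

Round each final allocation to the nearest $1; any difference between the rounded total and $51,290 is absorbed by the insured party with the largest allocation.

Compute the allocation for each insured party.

Nwosu: $4,399 · Tam: $6,336 · Vance: $12,709 · Lindqvist: $7,813 · Halvorsen: $5,022 · Quinlan: $15,011

Assessed value total 3,129,251; profit-interest units total 64.
Blended shares (40% assessed value + 60% profit-interest units): Nwosu 0.0858; Tam 0.1235; Vance 0.2478; Lindqvist 0.1523; Halvorsen 0.0979; Quinlan 0.2927.
Unrounded shares: Nwosu 4,398.55; Tam 6,336.26; Vance 12,709.49; Lindqvist 7,813.01; Halvorsen 5,022.00; Quinlan 15,010.70.
Rounded to nearest $1: Nwosu $4,399; Tam $6,336; Vance $12,709; Lindqvist $7,813; Halvorsen $5,022; Quinlan $15,011. Sum = $51,290.
Sum already equals the total — no adjustment.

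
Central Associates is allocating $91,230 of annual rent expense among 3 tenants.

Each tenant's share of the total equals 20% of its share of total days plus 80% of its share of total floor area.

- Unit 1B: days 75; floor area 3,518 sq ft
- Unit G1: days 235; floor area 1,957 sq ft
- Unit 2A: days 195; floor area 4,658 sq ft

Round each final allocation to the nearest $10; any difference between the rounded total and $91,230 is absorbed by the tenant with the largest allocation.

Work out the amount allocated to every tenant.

Unit 1B: $28,050 · Unit G1: $22,590 · Unit 2A: $40,590

Totals — days 505, floor area 10,133.
Combined weights (20% days + 80% floor area): Unit 1B 0.3074; Unit G1 0.2476; Unit 2A 0.4450.
Raw shares: Unit 1B 28,048.57; Unit G1 22,586.21; Unit 2A 40,595.22.
At nearest $10: Unit 1B $28,050; Unit G1 $22,590; Unit 2A $40,600. Sum = $91,240.
Difference $91,230 − $91,240 = −$10 applied to largest allocation (Unit 2A): Unit 2A becomes $40,590.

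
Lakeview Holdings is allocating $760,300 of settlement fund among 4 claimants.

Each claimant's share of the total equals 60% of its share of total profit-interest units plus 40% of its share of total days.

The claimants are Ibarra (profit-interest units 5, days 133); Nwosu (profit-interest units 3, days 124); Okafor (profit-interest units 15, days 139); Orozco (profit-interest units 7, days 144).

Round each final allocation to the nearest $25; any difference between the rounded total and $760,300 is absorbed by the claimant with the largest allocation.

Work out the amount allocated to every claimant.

Ibarra: $150,925 | Nwosu: $115,450 | Okafor: $306,375 | Orozco: $187,550

Totals — profit-interest units 30, days 540.
Combined weights (60% profit-interest units + 40% days): Ibarra 0.1985; Nwosu 0.1519; Okafor 0.4030; Orozco 0.2467.
Raw shares: Ibarra 150,933.63; Nwosu 115,452.96; Okafor 306,372.74; Orozco 187,540.67.
At nearest $25: Ibarra $150,925; Nwosu $115,450; Okafor $306,375; Orozco $187,550. Sum = $760,300.
Sum already equals the total — no adjustment.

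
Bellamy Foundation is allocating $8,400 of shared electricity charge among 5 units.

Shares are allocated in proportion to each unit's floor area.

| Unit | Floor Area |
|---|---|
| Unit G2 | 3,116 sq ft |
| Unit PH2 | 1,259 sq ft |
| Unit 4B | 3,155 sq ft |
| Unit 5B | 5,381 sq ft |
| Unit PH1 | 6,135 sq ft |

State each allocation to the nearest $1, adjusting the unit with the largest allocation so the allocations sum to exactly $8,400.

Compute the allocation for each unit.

Combined floor area = 19,046.
Raw shares: Unit G2 3,116/19,046 × $8,400 = 1,374.27; Unit PH2 1,259/19,046 × $8,400 = 555.27; Unit 4B 3,155/19,046 × $8,400 = 1,391.47; Unit 5B 5,381/19,046 × $8,400 = 2,373.22; Unit PH1 6,135/19,046 × $8,400 = 2,705.76.
After rounding ($1): Unit G2 $1,374; Unit PH2 $555; Unit 4B $1,391; Unit 5B $2,373; Unit PH1 $2,706. Sum = $8,399.
Difference $8,400 − $8,399 = +$1 applied to largest allocation (Unit PH1): Unit PH1 becomes $2,707.

Unit G2: $1,374 · Unit PH2: $555 · Unit 4B: $1,391 · Unit 5B: $2,373 · Unit PH1: $2,707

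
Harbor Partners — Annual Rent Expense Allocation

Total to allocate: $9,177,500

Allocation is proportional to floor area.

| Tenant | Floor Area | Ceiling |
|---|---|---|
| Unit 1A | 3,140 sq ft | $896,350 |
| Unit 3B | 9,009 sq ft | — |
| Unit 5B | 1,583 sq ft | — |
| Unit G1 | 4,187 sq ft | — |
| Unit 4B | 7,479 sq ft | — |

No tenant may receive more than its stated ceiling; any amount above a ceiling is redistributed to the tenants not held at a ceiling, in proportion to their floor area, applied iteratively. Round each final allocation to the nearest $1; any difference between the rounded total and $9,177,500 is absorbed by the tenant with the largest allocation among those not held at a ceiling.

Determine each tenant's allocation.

Unit 1A: $896,350 · Unit 3B: $3,351,824 · Unit 5B: $588,959 · Unit G1: $1,557,785 · Unit 4B: $2,782,582

Total floor area = 25,398.
Pro-rata shares before constraints: Unit 1A 1,134,630.68; Unit 3B 3,255,378.28; Unit 5B 572,012.86; Unit G1 1,512,961.36; Unit 4B 2,702,516.83.
Capped: Unit 1A ($896,350); residual $8,281,150 reallocated over remaining floor area 22,258.
Redistributed shares: Unit 3B 3,351,823.18 → $3,351,823; Unit 5B 588,959.495 → $588,959; Unit G1 1,557,784.84 → $1,557,785; Unit 4B 2,782,582.48 → $2,782,582.
Rounding difference +$1 applied to Unit 3B → $3,351,824.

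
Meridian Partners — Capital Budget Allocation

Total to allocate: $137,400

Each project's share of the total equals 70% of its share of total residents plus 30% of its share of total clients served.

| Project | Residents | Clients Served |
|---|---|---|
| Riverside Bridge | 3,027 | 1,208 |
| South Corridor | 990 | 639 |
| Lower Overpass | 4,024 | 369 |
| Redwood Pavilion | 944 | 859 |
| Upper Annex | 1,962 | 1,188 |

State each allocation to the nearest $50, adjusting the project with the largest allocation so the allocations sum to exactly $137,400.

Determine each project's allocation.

Totals — residents 10,947, clients served 4,263.
Blended shares (70% residents + 30% clients served): Riverside Bridge 0.2786; South Corridor 0.1083; Lower Overpass 0.2833; Redwood Pavilion 0.1208; Upper Annex 0.2091.
Raw shares: Riverside Bridge 38,275.58; South Corridor 14,876.76; Lower Overpass 38,922.69; Redwood Pavilion 16,599.84; Upper Annex 28,725.14.
After rounding ($50): Riverside Bridge $38,300; South Corridor $14,900; Lower Overpass $38,900; Redwood Pavilion $16,600; Upper Annex $28,750. Sum = $137,450.
Difference $137,400 − $137,450 = −$50 applied to largest allocation (Lower Overpass): Lower Overpass becomes $38,850.

Riverside Bridge: $38,300 · South Corridor: $14,900 · Lower Overpass: $38,850 · Redwood Pavilion: $16,600 · Upper Annex: $28,750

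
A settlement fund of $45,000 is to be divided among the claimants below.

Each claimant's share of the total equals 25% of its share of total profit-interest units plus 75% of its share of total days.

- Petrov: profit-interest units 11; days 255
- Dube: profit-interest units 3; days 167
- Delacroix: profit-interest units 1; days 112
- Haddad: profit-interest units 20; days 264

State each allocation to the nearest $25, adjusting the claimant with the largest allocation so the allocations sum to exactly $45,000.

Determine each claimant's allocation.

Profit-interest units total 35; days total 798.
Composite weights (25% profit-interest units + 75% days): Petrov 0.3182; Dube 0.1784; Delacroix 0.1124; Haddad 0.3910.
Pro-rata amounts: Petrov 14,320.49; Dube 8,027.26; Delacroix 5,058.27; Haddad 17,593.98.
Rounded to nearest $25: Petrov $14,325; Dube $8,025; Delacroix $5,050; Haddad $17,600. Sum = $45,000.
Rounded total matches; no reconciliation needed.

Petrov: $14,325 | Dube: $8,025 | Delacroix: $5,050 | Haddad: $17,600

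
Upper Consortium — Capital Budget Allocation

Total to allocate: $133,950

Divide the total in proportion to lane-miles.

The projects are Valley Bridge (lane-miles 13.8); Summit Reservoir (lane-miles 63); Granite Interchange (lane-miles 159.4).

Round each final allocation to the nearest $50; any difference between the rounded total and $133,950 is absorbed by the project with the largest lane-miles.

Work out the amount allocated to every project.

Combined lane-miles = 13.8 + 63 + 159.4 = 236.2.
Raw shares: Valley Bridge 7,826.04; Summit Reservoir 35,727.56; Granite Interchange 90,396.40.
After rounding ($50): Valley Bridge $7,850; Summit Reservoir $35,750; Granite Interchange $90,400. Sum = $134,000.
Difference $133,950 − $134,000 = −$50 applied to largest lane-miles (Granite Interchange): Granite Interchange becomes $90,350.

Valley Bridge: $7,850 | Summit Reservoir: $35,750 | Granite Interchange: $90,350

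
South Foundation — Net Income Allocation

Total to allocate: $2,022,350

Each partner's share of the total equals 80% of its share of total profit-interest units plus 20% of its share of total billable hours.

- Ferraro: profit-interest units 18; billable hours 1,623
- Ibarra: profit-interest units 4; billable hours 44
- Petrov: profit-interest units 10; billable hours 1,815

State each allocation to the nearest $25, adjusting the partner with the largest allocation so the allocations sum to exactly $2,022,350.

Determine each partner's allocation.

Ferraro: $1,098,575 · Ibarra: $207,350 · Petrov: $716,425

Profit-interest units total 32; billable hours total 3,482.
Combined weights (80% profit-interest units + 20% billable hours): Ferraro 0.5432; Ibarra 0.1025; Petrov 0.3543.
Unrounded shares: Ferraro 1,098,585.59; Ibarra 207,346.05; Petrov 716,418.36.
After rounding ($25): Ferraro $1,098,575; Ibarra $207,350; Petrov $716,425. Sum = $2,022,350.
Sum already equals the total — no adjustment.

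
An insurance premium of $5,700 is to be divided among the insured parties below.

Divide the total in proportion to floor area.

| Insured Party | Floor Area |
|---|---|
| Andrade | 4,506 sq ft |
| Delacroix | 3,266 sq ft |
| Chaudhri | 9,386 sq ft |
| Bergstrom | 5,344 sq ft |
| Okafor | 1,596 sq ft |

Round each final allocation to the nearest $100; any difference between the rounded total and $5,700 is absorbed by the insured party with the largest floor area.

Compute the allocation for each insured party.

Andrade: $1,100 · Delacroix: $800 · Chaudhri: $2,100 · Bergstrom: $1,300 · Okafor: $400

Floor area total: 24,098.
Pro-rata amounts: Andrade 4,506/24,098 × $5,700 = 1,065.82; Delacroix 3,266/24,098 × $5,700 = 772.52; Chaudhri 9,386/24,098 × $5,700 = 2,220.11; Bergstrom 5,344/24,098 × $5,700 = 1,264.04; Okafor 1,596/24,098 × $5,700 = 377.51.
After rounding ($100): Andrade $1,100; Delacroix $800; Chaudhri $2,200; Bergstrom $1,300; Okafor $400. Sum = $5,800.
Difference $5,700 − $5,800 = −$100 applied to largest floor area (Chaudhri): Chaudhri becomes $2,100.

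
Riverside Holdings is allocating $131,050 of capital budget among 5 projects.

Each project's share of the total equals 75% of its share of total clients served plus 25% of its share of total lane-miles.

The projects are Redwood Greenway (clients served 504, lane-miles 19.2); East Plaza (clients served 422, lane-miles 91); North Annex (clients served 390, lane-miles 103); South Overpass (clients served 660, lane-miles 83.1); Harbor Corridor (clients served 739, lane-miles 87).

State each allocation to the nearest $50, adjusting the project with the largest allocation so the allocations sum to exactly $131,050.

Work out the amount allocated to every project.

Clients served total 2,715; lane-miles total 383.3.
Composite weights (75% clients served + 25% lane-miles): Redwood Greenway 0.1517; East Plaza 0.1759; North Annex 0.1749; South Overpass 0.2365; Harbor Corridor 0.2609.
Unrounded shares: Redwood Greenway 19,886.75; East Plaza 23,055.31; North Annex 22,922.55; South Overpass 30,996.05; Harbor Corridor 34,189.33.
At nearest $50: Redwood Greenway $19,900; East Plaza $23,050; North Annex $22,900; South Overpass $31,000; Harbor Corridor $34,200. Sum = $131,050.
Sum already equals the total — no adjustment.

Redwood Greenway: $19,900 | East Plaza: $23,050 | North Annex: $22,900 | South Overpass: $31,000 | Harbor Corridor: $34,200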